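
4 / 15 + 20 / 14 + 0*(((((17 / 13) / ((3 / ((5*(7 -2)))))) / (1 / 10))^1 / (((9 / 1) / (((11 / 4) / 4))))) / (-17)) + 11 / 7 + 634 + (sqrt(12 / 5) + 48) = 686.82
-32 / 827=-0.04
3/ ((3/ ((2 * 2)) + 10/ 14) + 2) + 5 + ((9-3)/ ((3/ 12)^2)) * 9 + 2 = 84571/ 97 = 871.87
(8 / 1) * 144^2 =165888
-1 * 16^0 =-1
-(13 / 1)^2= -169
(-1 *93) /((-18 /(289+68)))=3689 /2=1844.50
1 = 1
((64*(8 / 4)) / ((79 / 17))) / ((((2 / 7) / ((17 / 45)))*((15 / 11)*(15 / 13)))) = 18514496 / 799875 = 23.15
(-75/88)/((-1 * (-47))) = -75/4136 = -0.02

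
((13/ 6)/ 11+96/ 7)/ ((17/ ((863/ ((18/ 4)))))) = 5546501/ 35343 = 156.93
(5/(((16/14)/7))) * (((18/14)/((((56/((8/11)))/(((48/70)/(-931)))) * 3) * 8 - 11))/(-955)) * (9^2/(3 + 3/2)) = 7/23665664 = 0.00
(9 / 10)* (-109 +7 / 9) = -487 / 5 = -97.40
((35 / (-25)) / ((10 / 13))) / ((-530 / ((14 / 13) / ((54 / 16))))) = 0.00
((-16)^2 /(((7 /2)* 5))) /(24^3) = 1 /945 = 0.00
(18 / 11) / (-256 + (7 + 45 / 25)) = -15 / 2266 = -0.01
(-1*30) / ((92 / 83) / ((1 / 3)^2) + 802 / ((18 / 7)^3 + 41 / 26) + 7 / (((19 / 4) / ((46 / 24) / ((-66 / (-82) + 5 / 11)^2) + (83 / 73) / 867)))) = -160066695947481532800 / 293048361812935810813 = -0.55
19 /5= 3.80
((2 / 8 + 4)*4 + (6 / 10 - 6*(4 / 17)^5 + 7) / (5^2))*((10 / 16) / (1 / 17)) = 3071119971 / 16704200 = 183.85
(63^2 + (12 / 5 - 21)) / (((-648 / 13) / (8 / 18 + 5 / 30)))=-117689 / 2430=-48.43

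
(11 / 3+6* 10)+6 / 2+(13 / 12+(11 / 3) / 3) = 2483 / 36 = 68.97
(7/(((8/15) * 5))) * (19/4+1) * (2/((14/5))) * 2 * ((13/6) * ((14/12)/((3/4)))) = 10465/144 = 72.67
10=10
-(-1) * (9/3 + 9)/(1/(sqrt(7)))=12 * sqrt(7)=31.75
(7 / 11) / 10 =7 / 110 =0.06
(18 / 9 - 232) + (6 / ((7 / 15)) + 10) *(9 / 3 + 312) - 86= 6884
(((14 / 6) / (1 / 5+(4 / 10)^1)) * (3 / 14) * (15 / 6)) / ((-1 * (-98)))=25 / 1176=0.02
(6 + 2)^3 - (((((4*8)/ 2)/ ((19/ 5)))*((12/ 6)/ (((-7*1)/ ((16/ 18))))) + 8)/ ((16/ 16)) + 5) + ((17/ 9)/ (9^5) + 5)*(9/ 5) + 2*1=20068461011/ 39267585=511.07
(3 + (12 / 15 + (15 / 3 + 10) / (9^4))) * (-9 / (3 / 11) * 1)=-457358 / 3645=-125.48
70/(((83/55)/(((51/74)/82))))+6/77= 9070407/19390294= 0.47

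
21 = 21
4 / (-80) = -1 / 20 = -0.05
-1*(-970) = 970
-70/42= -5/3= -1.67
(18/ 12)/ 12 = 1/ 8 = 0.12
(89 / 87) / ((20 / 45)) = 267 / 116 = 2.30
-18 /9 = -2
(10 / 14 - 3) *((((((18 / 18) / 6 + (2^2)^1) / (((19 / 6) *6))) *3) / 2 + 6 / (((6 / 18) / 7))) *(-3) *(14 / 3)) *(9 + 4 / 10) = 3609976 / 95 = 37999.75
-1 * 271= -271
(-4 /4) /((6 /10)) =-5 /3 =-1.67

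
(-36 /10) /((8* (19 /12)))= -27 /95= -0.28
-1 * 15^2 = -225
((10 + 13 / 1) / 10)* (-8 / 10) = -46 / 25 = -1.84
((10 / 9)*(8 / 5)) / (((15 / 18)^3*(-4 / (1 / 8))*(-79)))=12 / 9875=0.00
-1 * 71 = -71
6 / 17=0.35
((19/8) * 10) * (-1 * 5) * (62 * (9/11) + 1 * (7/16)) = -4277375/704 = -6075.82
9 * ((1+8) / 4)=81 / 4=20.25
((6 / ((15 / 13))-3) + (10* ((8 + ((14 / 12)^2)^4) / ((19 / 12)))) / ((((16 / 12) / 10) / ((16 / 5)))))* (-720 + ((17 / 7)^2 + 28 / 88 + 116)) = -44248266726137 / 42661080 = -1037204.56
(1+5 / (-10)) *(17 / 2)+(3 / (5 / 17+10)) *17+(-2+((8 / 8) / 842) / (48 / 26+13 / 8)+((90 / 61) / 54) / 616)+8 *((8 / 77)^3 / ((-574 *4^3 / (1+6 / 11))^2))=182350076318803328161493 / 25309975364517484918200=7.20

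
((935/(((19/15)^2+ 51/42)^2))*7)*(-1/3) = -21647587500/78836641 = -274.59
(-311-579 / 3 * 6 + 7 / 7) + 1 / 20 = -29359 / 20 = -1467.95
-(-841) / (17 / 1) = 841 / 17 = 49.47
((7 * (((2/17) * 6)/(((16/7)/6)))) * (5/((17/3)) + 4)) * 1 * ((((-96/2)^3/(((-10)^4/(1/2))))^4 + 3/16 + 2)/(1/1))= 83742623434742818833/1411132812500000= 59344.25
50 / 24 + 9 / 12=17 / 6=2.83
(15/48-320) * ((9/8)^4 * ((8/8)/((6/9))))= -100678545/131072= -768.12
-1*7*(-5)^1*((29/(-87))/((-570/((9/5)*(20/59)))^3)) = 504/35217364025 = 0.00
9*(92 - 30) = 558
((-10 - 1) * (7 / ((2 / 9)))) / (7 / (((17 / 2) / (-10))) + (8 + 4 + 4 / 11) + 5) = -37.96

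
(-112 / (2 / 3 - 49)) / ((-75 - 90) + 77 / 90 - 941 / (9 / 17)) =-6048 / 5067547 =-0.00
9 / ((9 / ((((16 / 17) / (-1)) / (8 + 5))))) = -16 / 221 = -0.07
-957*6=-5742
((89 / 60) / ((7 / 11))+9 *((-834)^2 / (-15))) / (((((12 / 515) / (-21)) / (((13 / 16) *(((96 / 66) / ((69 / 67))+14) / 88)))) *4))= 1372753041899863 / 102592512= 13380635.83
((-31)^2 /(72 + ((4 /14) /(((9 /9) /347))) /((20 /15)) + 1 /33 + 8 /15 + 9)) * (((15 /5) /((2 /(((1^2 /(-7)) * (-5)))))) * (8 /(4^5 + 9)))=6342600 /124020947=0.05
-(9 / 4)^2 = -81 / 16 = -5.06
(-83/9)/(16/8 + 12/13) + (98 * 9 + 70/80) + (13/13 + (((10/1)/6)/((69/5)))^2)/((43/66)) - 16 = 80776827185/93353688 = 865.28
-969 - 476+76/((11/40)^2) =-53245/121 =-440.04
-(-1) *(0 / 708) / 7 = 0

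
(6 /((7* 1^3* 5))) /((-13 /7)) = -6 /65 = -0.09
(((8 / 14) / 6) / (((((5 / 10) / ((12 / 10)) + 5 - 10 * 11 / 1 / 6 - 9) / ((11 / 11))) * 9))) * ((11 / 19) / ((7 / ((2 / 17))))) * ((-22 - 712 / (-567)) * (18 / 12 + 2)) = 1035056 / 3034463229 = 0.00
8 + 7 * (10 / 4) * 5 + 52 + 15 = 325 / 2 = 162.50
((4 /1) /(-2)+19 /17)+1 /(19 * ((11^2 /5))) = -34400 /39083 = -0.88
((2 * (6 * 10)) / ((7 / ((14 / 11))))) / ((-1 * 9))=-80 / 33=-2.42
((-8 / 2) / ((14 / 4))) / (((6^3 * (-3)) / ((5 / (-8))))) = -5 / 4536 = -0.00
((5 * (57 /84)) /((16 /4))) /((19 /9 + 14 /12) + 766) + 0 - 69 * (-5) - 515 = -131822585 /775432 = -170.00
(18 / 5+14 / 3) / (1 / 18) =744 / 5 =148.80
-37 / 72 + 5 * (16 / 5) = 1115 / 72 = 15.49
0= 0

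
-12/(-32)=3/8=0.38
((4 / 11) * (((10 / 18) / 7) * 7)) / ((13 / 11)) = 0.17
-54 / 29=-1.86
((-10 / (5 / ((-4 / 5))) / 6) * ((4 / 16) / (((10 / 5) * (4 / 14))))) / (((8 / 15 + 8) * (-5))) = -0.00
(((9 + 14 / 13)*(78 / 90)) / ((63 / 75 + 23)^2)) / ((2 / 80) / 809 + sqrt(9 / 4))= 0.01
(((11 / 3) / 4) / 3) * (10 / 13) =55 / 234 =0.24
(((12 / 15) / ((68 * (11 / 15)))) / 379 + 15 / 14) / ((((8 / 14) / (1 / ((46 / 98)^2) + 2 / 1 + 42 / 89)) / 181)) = 63514450527993 / 26694173704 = 2379.34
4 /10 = 2 /5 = 0.40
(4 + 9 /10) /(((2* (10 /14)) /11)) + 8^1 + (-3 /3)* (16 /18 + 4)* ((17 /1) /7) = 213299 /6300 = 33.86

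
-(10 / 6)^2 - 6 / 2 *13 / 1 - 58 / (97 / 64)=-69880 / 873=-80.05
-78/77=-1.01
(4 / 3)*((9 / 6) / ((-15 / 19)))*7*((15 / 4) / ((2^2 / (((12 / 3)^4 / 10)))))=-2128 / 5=-425.60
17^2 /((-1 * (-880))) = 289 /880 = 0.33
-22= -22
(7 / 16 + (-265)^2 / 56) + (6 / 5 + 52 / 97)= 1256.19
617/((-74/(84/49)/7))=-3702/37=-100.05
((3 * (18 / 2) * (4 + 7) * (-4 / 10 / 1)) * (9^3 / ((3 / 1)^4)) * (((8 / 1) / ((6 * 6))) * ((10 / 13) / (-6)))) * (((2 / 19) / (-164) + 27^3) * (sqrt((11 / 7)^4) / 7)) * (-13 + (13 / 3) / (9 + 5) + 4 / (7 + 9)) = -6734738406495 / 2559466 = -2631306.06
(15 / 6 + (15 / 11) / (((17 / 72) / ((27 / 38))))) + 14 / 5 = 334109 / 35530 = 9.40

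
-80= -80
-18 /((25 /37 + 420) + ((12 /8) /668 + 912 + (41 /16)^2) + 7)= -9490944 /709840529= -0.01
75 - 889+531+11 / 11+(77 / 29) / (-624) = -5103149 / 18096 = -282.00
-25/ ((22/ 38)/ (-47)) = 22325/ 11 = 2029.55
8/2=4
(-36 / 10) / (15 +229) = -9 / 610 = -0.01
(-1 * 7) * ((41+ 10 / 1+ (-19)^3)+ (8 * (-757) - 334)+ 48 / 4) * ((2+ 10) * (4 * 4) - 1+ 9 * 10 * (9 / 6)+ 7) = 30736566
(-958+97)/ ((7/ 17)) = -2091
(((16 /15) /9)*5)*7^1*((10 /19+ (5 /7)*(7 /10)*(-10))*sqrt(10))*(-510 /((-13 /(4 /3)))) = -6473600*sqrt(10) /6669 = -3069.62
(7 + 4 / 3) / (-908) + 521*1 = 1419179 / 2724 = 520.99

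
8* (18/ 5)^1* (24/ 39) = 1152/ 65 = 17.72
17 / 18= 0.94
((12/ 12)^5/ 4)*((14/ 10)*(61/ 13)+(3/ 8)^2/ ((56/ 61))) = 1566053/ 931840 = 1.68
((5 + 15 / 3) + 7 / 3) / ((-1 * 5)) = -37 / 15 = -2.47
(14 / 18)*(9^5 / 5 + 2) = 413413 / 45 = 9186.96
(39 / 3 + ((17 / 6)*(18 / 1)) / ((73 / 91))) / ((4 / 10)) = 13975 / 73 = 191.44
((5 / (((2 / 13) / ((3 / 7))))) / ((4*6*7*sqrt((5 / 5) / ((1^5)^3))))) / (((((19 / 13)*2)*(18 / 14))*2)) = 845 / 76608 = 0.01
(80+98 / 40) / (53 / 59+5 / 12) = 291873 / 4655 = 62.70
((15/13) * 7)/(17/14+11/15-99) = -22050/264953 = -0.08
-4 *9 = -36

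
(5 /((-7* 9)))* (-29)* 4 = 580 /63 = 9.21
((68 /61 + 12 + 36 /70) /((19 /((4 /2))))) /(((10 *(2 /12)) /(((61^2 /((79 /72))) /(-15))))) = -255596832 /1313375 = -194.61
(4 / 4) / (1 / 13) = 13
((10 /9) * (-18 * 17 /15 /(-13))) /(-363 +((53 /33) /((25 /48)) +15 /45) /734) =-13725800 /2857553803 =-0.00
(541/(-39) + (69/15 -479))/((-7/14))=190426/195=976.54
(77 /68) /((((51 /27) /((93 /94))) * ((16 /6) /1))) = 193347 /869312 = 0.22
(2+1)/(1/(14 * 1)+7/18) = 189/29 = 6.52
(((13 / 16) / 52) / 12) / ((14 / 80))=0.01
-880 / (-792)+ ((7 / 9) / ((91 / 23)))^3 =1791737 / 1601613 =1.12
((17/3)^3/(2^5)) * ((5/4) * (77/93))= 1891505/321408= 5.89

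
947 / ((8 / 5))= 4735 / 8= 591.88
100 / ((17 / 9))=900 / 17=52.94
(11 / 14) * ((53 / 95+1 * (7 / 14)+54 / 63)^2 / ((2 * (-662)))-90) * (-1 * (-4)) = -2318674723299 / 8197082600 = -282.87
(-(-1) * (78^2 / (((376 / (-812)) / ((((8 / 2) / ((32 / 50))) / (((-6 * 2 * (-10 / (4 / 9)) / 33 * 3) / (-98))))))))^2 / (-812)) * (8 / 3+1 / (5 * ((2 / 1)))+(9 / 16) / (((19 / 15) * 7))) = -108688752938831065 / 290103552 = -374655022.97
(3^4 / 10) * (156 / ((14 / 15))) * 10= 13538.57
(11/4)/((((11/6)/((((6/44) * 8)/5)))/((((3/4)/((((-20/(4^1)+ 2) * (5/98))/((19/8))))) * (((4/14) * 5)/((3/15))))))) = -27.20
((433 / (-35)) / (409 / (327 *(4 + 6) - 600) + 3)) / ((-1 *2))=115611 / 58933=1.96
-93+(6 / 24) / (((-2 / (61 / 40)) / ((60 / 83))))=-123687 / 1328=-93.14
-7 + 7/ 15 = -98/ 15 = -6.53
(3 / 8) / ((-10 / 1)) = -3 / 80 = -0.04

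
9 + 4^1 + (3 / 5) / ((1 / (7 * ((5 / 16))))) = 229 / 16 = 14.31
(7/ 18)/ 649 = 7/ 11682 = 0.00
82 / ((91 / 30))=2460 / 91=27.03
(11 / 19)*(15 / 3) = 55 / 19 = 2.89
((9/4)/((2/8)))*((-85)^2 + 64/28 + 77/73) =33243138/511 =65055.06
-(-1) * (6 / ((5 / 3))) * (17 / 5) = 306 / 25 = 12.24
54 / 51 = 18 / 17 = 1.06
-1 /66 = -0.02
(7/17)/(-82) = -7/1394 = -0.01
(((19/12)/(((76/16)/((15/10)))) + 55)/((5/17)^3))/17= 32079/250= 128.32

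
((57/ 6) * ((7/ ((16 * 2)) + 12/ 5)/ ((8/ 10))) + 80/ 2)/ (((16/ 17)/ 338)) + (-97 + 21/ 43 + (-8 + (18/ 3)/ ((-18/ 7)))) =6717372433/ 264192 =25426.10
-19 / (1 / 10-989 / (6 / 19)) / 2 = 285 / 93952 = 0.00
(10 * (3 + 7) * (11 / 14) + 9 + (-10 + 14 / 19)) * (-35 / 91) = -52075 / 1729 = -30.12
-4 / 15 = -0.27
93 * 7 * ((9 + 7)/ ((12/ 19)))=16492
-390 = -390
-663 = -663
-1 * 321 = -321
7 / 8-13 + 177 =1319 / 8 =164.88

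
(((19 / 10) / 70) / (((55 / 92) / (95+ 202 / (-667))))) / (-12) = -1200097 / 3349500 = -0.36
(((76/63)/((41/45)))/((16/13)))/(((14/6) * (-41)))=-3705/329476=-0.01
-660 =-660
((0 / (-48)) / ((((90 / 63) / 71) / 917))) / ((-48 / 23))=0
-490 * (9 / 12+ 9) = -9555 / 2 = -4777.50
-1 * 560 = -560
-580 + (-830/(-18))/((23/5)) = -117985/207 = -569.98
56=56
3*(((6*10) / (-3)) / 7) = -60 / 7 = -8.57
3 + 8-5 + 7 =13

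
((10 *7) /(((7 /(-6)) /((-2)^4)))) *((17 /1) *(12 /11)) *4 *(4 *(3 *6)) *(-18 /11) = 1015234560 /121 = 8390368.26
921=921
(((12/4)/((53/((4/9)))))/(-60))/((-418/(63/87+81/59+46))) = 41147/852873615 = 0.00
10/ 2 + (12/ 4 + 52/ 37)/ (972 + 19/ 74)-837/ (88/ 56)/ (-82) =746312495/ 64896194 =11.50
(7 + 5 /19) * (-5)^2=3450 /19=181.58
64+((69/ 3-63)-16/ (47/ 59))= 184/ 47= 3.91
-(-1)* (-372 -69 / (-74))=-27459 / 74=-371.07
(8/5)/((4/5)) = 2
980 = 980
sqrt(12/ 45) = 2 * sqrt(15)/ 15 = 0.52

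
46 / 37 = 1.24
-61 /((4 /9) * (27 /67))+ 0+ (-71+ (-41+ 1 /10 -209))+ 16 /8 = -39569 /60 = -659.48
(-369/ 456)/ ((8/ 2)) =-123/ 608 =-0.20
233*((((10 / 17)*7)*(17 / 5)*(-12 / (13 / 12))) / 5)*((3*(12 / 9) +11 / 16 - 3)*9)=-7133994 / 65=-109753.75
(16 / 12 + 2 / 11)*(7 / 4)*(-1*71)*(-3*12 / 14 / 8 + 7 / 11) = -172175 / 2904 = -59.29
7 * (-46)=-322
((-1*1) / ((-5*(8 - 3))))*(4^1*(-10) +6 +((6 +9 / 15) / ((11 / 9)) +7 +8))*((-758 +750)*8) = 4352 / 125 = 34.82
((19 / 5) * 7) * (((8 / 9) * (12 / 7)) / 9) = 608 / 135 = 4.50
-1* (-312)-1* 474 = -162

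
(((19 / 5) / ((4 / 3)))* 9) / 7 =513 / 140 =3.66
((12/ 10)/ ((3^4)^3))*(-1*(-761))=1522/ 885735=0.00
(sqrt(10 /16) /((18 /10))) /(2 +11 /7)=7*sqrt(10) /180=0.12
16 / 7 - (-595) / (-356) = 1531 / 2492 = 0.61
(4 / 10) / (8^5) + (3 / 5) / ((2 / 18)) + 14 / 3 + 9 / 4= 3026947 / 245760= 12.32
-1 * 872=-872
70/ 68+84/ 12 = 273/ 34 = 8.03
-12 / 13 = -0.92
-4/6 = -0.67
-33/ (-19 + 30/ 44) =726/ 403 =1.80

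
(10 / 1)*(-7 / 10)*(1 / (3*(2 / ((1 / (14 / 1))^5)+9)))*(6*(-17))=238 / 1075657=0.00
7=7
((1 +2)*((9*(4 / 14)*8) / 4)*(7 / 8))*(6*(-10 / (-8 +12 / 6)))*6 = 810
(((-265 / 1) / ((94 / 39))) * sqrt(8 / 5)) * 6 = -12402 * sqrt(10) / 47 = -834.44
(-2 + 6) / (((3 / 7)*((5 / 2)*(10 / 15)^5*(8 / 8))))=567 / 20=28.35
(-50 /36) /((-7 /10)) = 125 /63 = 1.98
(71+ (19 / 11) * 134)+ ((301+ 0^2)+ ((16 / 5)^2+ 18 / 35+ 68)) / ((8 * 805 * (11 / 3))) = 3749728371 / 12397000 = 302.47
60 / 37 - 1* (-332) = 12344 / 37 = 333.62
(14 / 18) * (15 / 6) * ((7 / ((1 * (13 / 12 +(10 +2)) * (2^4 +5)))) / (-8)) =-35 / 5652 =-0.01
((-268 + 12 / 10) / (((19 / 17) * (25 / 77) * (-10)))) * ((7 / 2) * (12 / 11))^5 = 10373355157536 / 173861875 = 59664.35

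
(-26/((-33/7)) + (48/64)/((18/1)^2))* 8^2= 353.12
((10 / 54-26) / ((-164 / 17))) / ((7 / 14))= 289 / 54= 5.35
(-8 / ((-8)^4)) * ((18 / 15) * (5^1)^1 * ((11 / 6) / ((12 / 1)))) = -11 / 6144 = -0.00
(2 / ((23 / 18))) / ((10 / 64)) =1152 / 115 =10.02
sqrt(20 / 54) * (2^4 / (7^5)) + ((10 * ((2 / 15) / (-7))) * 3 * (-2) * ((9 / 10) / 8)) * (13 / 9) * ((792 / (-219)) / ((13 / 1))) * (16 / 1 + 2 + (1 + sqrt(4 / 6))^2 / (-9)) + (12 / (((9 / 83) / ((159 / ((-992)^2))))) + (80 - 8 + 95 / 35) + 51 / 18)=16 * sqrt(30) / 151263 + 88 * sqrt(6) / 22995 + 61941721243 / 808162560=76.66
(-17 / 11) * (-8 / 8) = 17 / 11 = 1.55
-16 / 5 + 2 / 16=-123 / 40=-3.08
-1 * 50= -50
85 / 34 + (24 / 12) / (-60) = 37 / 15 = 2.47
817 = 817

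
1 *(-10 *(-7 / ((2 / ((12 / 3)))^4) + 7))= 1050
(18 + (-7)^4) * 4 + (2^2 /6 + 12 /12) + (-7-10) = 28982 /3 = 9660.67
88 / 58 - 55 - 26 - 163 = -7032 / 29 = -242.48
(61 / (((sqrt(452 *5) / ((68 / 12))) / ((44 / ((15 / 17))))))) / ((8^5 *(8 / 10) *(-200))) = -193919 *sqrt(565) / 66650112000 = -0.00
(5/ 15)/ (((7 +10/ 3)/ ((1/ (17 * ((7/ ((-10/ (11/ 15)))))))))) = -0.00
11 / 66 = 1 / 6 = 0.17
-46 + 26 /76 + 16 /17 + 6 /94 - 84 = -3906159 /30362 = -128.65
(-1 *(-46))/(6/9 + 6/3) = 69/4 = 17.25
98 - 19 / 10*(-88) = 1326 / 5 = 265.20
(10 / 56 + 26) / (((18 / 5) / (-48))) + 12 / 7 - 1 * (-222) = -376 / 3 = -125.33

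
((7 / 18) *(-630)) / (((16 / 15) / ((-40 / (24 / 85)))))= 520625 / 16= 32539.06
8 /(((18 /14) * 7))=8 /9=0.89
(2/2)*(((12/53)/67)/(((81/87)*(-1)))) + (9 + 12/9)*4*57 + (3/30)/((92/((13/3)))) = 69271803449/29402280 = 2356.00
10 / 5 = 2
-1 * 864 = -864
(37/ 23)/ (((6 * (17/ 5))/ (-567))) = -34965/ 782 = -44.71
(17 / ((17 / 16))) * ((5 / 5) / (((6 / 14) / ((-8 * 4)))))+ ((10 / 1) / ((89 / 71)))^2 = -26876564 / 23763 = -1131.03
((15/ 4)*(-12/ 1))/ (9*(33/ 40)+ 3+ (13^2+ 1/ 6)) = -5400/ 21551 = -0.25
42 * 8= 336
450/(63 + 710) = 450/773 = 0.58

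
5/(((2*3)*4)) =5/24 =0.21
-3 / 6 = -1 / 2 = -0.50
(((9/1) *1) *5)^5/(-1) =-184528125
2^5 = 32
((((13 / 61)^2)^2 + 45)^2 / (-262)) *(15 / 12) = -485303625288821045 / 50227316005287622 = -9.66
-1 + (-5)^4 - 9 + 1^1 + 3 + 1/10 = 6191/10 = 619.10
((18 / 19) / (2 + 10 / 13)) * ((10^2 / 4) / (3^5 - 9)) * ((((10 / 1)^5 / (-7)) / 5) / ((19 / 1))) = -125000 / 22743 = -5.50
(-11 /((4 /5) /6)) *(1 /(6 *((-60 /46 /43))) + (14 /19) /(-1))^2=-4995745931 /1559520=-3203.39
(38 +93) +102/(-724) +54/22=530855/3982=133.31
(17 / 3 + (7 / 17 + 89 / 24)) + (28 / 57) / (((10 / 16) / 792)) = 8168941 / 12920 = 632.27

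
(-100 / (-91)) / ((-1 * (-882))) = 50 / 40131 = 0.00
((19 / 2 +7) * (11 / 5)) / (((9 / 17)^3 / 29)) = 7094.53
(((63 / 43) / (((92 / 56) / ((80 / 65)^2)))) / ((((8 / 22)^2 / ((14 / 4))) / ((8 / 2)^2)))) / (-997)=-95622912 / 166639577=-0.57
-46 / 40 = -23 / 20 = -1.15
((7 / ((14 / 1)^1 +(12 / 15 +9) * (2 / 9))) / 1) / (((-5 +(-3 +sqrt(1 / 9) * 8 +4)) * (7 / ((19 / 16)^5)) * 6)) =-111424455 / 6106906624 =-0.02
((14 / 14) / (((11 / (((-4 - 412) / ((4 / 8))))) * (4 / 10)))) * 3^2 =-18720 / 11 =-1701.82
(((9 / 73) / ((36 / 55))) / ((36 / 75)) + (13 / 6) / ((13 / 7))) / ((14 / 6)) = 5463 / 8176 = 0.67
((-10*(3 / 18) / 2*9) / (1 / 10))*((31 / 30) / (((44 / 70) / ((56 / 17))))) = -75950 / 187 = -406.15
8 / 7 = 1.14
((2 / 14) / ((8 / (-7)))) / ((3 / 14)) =-7 / 12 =-0.58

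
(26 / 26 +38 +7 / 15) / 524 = 0.08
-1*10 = -10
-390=-390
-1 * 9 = -9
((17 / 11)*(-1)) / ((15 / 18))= -102 / 55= -1.85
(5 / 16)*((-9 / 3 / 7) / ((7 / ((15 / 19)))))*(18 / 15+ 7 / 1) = -0.12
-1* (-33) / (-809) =-33 / 809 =-0.04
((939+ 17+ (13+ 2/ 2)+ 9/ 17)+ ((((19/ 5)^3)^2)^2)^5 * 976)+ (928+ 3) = 881281789722811803712067778733938065441103783732177988516706166909700564475565942/ 14745149545802860302501358091831207275390625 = 59767572175872889231872130000000000000.00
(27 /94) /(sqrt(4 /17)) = 27 * sqrt(17) /188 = 0.59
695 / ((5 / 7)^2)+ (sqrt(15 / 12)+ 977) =sqrt(5) / 2+ 11696 / 5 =2340.32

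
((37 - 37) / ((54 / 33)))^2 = 0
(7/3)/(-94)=-7/282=-0.02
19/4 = 4.75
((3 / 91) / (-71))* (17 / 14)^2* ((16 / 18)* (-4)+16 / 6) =578 / 949767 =0.00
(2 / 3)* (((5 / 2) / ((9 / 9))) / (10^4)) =1 / 6000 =0.00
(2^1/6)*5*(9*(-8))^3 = -622080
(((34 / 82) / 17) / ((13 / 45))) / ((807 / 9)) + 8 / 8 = 143512 / 143377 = 1.00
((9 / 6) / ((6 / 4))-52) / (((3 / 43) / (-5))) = 3655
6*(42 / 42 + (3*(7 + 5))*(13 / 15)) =966 / 5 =193.20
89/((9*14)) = 89/126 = 0.71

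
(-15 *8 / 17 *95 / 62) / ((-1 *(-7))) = -5700 / 3689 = -1.55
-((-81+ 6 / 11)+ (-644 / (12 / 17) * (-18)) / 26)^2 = -303778.27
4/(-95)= -4/95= -0.04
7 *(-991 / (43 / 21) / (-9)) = 48559 / 129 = 376.43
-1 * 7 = -7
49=49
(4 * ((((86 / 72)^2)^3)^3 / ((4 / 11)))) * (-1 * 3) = -2778592669308478668930028873139 / 3438141599496845182057316352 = -808.17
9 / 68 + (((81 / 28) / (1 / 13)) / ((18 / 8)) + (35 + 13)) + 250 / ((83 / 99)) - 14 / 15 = 214591303 / 592620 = 362.11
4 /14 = 2 /7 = 0.29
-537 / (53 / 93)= -49941 / 53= -942.28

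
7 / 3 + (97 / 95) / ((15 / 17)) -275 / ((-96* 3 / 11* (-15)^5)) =3.49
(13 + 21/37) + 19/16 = 8735/592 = 14.76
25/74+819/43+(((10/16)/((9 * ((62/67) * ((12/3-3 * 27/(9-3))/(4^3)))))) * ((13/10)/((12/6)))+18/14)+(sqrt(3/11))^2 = 26774084989/1298819214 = 20.61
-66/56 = -33/28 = -1.18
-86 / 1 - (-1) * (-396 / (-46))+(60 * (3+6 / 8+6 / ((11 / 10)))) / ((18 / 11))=11965 / 46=260.11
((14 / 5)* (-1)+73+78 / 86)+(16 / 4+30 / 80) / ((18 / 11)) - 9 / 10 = 2256383 / 30960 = 72.88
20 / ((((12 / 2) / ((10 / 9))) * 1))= 100 / 27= 3.70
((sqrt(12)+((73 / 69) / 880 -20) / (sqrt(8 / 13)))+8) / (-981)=-8 / 981 -2 * sqrt(3) / 981+1214327 * sqrt(26) / 238265280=0.01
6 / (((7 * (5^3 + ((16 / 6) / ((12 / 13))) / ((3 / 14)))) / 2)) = 324 / 26173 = 0.01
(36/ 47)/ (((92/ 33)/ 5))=1485/ 1081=1.37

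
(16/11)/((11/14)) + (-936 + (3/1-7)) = -938.15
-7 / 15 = -0.47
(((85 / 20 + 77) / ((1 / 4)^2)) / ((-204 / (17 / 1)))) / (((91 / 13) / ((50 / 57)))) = -16250 / 1197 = -13.58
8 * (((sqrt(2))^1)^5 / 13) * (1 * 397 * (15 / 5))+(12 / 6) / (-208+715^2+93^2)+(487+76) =4709.04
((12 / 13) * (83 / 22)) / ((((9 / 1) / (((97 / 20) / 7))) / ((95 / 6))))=152969 / 36036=4.24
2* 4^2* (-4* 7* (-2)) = 1792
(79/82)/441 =79/36162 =0.00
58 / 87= 2 / 3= 0.67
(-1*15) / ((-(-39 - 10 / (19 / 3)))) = -95 / 257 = -0.37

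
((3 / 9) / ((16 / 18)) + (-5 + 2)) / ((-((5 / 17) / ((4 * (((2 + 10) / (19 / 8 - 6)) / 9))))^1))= -1904 / 145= -13.13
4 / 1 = 4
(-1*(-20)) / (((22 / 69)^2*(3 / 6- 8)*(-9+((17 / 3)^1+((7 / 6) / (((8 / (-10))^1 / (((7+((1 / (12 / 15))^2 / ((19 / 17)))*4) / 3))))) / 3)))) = 17368128 / 3558005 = 4.88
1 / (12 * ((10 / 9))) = 3 / 40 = 0.08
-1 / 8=-0.12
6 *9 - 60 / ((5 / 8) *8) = 42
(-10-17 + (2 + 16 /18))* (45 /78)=-1085 /78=-13.91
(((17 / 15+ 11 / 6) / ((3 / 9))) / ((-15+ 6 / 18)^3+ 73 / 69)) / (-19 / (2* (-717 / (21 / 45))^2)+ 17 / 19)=-4858654624911 / 1540522321611115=-0.00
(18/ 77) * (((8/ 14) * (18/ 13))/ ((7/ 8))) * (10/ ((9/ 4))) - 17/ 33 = 62437/ 147147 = 0.42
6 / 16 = 3 / 8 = 0.38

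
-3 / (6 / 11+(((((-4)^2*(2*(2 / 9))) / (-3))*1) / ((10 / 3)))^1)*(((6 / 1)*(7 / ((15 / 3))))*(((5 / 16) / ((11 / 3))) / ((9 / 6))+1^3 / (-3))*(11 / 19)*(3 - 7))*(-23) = -3490641 / 1558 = -2240.46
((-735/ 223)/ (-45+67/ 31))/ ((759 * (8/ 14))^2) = 372155/ 909882302208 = 0.00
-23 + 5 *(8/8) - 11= -29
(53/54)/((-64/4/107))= -5671/864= -6.56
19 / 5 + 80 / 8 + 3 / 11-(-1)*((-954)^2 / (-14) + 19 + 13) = -25010452 / 385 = -64962.21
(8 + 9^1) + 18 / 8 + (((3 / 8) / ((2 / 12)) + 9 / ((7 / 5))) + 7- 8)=377 / 14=26.93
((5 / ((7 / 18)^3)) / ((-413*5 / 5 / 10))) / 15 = -19440 / 141659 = -0.14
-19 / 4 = -4.75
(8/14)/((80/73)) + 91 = 12813/140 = 91.52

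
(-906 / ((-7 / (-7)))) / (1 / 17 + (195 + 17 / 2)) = -10268 / 2307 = -4.45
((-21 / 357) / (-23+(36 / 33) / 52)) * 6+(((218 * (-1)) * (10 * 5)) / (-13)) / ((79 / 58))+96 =20412191935 / 28685137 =711.59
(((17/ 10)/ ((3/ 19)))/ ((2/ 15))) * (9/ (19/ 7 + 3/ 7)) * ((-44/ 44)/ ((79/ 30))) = -305235/ 3476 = -87.81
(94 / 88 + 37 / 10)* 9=42.91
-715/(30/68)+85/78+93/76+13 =-1586089/988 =-1605.35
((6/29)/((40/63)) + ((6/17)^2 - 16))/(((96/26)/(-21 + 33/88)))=372717917/4291072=86.86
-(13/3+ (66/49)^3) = -2391925/352947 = -6.78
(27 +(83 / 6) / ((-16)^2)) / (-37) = -41555 / 56832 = -0.73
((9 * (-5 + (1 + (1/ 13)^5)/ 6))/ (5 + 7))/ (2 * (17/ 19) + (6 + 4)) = -25572803/ 83169632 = -0.31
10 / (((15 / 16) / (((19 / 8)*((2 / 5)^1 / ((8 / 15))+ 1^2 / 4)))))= 76 / 3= 25.33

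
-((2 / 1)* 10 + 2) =-22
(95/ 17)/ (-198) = -95/ 3366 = -0.03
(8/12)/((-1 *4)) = -1/6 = -0.17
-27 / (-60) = 9 / 20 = 0.45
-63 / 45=-7 / 5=-1.40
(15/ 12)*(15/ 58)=75/ 232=0.32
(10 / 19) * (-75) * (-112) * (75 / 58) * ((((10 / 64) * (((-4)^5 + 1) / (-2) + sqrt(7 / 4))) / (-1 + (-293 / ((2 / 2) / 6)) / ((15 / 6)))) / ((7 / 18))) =-6473671875 / 3880142- 6328125 * sqrt(7) / 3880142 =-1672.73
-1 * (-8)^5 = 32768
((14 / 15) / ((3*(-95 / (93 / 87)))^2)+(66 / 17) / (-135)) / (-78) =250356466 / 679345187625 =0.00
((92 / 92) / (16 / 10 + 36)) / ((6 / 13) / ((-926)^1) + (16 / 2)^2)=30095 / 72420044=0.00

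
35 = 35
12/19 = 0.63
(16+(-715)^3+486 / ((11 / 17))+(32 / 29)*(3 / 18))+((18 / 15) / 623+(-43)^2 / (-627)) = -6901119572368174 / 18880015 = -365525110.67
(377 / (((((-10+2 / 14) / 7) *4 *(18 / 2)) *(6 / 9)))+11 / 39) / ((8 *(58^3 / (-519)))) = 40495321 / 11200989696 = 0.00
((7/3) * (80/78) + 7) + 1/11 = 12206/1287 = 9.48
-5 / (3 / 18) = -30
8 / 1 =8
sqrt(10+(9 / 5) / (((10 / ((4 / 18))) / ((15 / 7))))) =sqrt(12355) / 35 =3.18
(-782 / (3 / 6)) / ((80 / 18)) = -3519 / 10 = -351.90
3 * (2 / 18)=1 / 3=0.33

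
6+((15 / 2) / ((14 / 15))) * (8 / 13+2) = 4917 / 182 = 27.02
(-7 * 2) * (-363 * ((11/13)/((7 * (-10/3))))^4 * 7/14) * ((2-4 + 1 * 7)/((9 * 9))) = 0.00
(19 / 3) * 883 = 16777 / 3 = 5592.33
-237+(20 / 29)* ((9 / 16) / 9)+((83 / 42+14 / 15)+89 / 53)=-150002921 / 645540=-232.37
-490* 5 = -2450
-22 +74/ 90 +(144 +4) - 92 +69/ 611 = 960542/ 27495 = 34.94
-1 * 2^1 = -2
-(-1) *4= 4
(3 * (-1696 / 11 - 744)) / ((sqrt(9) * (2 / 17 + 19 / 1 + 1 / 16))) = -2687360 / 57387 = -46.83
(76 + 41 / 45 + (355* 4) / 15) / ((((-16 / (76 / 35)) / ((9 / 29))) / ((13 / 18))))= -5.22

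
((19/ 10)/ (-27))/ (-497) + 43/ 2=1442552/ 67095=21.50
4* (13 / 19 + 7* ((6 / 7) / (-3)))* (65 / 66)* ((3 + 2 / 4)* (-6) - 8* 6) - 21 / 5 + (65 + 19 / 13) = 5704573 / 13585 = 419.92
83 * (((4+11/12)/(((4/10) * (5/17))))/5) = 83249/120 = 693.74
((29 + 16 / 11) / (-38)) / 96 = -335 / 40128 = -0.01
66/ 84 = 0.79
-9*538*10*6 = -290520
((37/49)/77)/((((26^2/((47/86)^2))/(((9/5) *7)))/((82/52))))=30159477/350328698720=0.00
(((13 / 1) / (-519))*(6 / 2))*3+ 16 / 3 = 2651 / 519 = 5.11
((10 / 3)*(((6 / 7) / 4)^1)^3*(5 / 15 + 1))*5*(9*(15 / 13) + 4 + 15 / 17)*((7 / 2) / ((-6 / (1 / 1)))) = -6025 / 3094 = -1.95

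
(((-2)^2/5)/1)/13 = 4/65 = 0.06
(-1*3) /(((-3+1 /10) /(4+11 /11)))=150 /29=5.17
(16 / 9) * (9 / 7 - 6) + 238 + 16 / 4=4906 / 21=233.62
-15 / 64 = -0.23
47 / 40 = 1.18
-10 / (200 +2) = -5 / 101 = -0.05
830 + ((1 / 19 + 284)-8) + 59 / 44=925781 / 836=1107.39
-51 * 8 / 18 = -68 / 3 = -22.67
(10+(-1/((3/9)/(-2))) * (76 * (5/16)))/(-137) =-305/274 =-1.11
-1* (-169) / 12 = 169 / 12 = 14.08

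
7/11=0.64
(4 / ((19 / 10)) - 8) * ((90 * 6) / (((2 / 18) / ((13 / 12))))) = -589680 / 19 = -31035.79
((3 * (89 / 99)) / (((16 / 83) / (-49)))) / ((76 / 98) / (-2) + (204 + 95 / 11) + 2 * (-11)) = -3.60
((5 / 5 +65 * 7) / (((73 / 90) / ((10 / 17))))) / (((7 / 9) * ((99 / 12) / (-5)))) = -24624000 / 95557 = -257.69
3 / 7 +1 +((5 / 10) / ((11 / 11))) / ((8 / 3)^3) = 10429 / 7168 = 1.45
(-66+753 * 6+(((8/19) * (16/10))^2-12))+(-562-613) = 29470721/9025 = 3265.45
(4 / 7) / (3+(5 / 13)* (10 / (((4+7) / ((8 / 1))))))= 572 / 5803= 0.10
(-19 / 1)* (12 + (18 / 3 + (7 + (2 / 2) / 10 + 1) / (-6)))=-6327 / 20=-316.35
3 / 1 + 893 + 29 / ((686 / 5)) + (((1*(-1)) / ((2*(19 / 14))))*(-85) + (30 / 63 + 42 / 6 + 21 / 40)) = 731620591 / 782040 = 935.53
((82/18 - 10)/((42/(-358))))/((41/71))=80.36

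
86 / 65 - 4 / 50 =404 / 325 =1.24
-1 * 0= 0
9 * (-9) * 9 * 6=-4374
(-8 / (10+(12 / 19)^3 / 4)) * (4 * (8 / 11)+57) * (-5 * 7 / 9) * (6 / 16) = 158202835 / 2277726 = 69.46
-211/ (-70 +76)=-211/ 6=-35.17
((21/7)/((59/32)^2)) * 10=30720/3481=8.83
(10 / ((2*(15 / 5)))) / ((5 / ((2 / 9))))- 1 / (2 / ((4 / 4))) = -23 / 54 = -0.43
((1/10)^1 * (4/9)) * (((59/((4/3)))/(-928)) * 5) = -59/5568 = -0.01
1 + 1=2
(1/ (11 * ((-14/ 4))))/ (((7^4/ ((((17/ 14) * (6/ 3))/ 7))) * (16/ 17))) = -289/ 72471784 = -0.00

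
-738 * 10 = -7380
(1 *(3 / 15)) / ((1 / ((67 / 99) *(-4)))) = -268 / 495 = -0.54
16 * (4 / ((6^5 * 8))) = 1 / 972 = 0.00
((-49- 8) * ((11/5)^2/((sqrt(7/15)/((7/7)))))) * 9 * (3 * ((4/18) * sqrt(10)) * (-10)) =82764 * sqrt(42)/7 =76624.57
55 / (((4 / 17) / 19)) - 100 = 17365 / 4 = 4341.25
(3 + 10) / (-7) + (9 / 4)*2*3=163 / 14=11.64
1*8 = 8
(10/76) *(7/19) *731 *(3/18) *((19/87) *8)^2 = 409360/22707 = 18.03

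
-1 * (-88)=88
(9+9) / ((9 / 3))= 6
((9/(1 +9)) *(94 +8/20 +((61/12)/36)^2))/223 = 88105133/231206400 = 0.38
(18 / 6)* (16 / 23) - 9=-159 / 23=-6.91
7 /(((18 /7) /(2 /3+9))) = 1421 /54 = 26.31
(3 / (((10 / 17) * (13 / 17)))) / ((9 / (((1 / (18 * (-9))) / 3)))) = -289 / 189540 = -0.00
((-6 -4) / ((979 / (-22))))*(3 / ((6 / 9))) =90 / 89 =1.01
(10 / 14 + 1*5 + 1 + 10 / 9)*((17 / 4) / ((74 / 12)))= 8381 / 1554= 5.39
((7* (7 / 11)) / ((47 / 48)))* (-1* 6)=-14112 / 517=-27.30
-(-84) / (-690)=-14 / 115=-0.12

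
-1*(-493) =493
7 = 7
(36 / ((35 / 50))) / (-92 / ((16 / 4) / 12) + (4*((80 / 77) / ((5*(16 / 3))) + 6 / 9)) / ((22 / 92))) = -32670 / 167831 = -0.19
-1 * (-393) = 393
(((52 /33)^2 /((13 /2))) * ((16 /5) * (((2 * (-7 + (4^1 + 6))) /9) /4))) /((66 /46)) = 76544 /539055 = 0.14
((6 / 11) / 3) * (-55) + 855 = 845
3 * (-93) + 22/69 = -19229/69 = -278.68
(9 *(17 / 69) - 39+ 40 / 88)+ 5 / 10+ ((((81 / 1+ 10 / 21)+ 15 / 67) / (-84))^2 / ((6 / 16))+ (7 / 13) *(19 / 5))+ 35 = 322231636933781 / 86141397372030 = 3.74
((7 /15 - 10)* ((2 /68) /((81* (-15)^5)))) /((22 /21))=91 /20913187500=0.00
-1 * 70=-70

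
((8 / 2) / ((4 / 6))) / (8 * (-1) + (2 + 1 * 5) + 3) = 3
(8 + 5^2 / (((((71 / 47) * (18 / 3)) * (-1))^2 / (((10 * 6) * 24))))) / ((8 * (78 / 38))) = 1780718 / 65533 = 27.17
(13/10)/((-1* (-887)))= 13/8870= 0.00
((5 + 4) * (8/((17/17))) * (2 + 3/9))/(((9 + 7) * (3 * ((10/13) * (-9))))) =-91/180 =-0.51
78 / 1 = 78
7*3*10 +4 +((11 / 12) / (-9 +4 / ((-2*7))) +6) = 171523 / 780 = 219.90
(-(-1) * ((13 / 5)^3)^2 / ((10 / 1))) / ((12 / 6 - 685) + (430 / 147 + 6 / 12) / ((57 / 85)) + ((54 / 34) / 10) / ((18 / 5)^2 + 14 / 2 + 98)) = -35571415092759 / 780586231718750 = -0.05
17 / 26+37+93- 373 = -6301 / 26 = -242.35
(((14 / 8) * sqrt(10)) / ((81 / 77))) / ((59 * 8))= 0.01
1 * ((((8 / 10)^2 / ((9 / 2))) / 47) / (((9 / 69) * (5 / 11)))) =8096 / 158625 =0.05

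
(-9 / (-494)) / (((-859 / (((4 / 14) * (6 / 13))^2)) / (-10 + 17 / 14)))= 39852 / 12299032291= 0.00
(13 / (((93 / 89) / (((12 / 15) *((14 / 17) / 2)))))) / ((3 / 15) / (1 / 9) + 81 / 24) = 259168 / 327267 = 0.79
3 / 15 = 1 / 5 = 0.20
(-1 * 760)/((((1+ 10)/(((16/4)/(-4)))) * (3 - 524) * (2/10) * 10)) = -380/5731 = -0.07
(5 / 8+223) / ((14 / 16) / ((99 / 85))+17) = 177111 / 14059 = 12.60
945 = 945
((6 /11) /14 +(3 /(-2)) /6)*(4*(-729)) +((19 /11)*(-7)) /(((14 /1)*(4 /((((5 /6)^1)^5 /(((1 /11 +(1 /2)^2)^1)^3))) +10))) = 32773863865 /53264288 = 615.31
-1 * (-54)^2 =-2916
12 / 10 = 6 / 5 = 1.20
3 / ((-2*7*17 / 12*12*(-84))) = 1 / 6664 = 0.00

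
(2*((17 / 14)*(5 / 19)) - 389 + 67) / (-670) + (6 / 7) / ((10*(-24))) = 169691 / 356440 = 0.48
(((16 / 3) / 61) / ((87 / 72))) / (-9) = -128 / 15921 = -0.01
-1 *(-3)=3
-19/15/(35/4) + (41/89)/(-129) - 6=-12353077/2009175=-6.15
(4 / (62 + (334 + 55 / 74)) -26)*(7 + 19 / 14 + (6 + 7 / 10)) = -23654178 / 60445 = -391.33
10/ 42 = 5/ 21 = 0.24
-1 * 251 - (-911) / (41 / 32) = 18861 / 41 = 460.02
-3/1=-3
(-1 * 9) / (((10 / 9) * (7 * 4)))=-81 / 280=-0.29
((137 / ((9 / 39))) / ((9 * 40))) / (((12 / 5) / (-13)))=-23153 / 2592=-8.93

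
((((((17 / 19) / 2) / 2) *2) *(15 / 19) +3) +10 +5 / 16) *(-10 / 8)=-394665 / 23104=-17.08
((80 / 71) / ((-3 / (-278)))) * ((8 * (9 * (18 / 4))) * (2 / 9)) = 533760 / 71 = 7517.75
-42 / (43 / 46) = -1932 / 43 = -44.93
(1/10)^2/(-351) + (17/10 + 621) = 21856769/35100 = 622.70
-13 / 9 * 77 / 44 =-91 / 36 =-2.53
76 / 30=38 / 15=2.53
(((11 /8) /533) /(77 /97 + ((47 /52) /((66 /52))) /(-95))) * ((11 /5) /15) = 2453033 /5097942460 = 0.00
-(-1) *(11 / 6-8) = -37 / 6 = -6.17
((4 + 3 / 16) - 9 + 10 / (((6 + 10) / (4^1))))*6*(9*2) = -999 / 4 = -249.75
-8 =-8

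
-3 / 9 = -1 / 3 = -0.33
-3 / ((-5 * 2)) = 3 / 10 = 0.30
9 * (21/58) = 189/58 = 3.26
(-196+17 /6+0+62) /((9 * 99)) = -787 /5346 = -0.15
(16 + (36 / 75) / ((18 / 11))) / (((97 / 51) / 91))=1890434 / 2425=779.56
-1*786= -786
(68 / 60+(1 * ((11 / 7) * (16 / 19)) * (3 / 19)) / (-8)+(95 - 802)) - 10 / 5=-26832676 / 37905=-707.89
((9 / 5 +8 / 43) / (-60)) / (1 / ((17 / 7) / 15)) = -1037 / 193500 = -0.01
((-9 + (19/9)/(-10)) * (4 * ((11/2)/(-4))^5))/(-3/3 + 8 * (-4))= -5.49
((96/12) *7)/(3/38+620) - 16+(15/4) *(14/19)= -11771325/895394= -13.15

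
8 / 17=0.47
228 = 228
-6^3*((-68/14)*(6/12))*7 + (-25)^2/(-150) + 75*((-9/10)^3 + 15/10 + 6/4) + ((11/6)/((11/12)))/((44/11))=460639/120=3838.66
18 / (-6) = -3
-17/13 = -1.31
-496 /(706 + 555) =-0.39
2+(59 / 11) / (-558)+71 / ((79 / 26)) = 12295891 / 484902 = 25.36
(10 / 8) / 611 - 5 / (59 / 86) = -1050625 / 144196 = -7.29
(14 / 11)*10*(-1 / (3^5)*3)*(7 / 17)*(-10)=9800 / 15147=0.65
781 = 781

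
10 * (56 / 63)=80 / 9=8.89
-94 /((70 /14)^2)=-94 /25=-3.76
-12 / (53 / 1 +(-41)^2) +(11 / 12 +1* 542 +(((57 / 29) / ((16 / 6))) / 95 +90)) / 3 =636523873 / 3017160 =210.97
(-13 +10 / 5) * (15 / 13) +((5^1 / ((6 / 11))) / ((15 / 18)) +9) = 95 / 13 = 7.31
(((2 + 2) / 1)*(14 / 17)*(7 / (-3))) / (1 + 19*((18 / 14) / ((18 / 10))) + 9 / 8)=-21952 / 44829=-0.49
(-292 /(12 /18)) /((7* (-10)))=219 /35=6.26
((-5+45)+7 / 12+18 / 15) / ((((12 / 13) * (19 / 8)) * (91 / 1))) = 2507 / 11970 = 0.21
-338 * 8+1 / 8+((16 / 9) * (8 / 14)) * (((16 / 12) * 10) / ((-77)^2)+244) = -22017172795 / 8964648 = -2456.00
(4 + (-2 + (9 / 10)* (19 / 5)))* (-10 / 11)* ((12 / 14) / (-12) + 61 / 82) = -52303 / 15785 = -3.31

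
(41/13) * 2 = 82/13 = 6.31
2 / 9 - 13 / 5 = -107 / 45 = -2.38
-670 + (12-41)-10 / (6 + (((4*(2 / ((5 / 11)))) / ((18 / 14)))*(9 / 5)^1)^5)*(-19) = -30999237738954562 / 44347980925163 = -699.00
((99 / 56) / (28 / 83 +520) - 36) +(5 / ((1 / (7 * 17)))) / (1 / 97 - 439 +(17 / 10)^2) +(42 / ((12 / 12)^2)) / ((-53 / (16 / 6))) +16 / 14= -113576161175987 / 2963012014816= -38.33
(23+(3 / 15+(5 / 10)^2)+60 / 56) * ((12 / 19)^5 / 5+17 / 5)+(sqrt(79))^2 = 56458025739 / 346653860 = 162.87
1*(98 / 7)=14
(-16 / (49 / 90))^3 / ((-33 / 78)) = 59990.14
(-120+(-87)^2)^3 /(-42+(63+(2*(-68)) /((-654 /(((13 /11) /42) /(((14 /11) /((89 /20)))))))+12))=397364445708031620 /31745209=12517304444.52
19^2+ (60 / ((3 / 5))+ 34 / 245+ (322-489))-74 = 53934 / 245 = 220.14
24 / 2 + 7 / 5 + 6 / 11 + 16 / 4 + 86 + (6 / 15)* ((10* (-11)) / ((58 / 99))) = 46003 / 1595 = 28.84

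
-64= -64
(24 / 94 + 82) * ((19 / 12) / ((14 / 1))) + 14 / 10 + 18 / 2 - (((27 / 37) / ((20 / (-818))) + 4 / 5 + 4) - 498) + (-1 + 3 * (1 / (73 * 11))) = 541.75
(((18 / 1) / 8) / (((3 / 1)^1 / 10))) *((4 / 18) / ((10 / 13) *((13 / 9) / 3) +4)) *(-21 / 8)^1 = -945 / 944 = -1.00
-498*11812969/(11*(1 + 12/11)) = -5882858562/23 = -255776459.22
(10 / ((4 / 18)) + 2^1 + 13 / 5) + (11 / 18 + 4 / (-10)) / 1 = 49.81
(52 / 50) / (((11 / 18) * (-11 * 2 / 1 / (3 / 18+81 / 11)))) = -19383 / 33275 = -0.58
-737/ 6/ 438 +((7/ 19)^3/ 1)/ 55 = -277128161/ 991399860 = -0.28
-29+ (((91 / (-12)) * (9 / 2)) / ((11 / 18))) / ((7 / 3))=-2329 / 44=-52.93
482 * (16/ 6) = 3856/ 3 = 1285.33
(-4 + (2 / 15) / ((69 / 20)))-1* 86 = -18622 / 207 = -89.96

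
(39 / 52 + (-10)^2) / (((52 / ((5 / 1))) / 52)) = 2015 / 4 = 503.75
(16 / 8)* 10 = 20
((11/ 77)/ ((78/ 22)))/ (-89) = -11/ 24297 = -0.00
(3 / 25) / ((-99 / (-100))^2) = 400 / 3267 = 0.12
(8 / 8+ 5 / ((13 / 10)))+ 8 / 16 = 139 / 26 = 5.35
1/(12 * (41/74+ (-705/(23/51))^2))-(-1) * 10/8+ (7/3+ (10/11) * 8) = 137087102165993/12627702323148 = 10.86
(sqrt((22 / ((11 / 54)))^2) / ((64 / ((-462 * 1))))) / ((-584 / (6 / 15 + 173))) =5407479 / 23360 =231.48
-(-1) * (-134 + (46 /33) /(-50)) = -134.03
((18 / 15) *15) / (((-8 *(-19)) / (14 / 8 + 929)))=33507 / 304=110.22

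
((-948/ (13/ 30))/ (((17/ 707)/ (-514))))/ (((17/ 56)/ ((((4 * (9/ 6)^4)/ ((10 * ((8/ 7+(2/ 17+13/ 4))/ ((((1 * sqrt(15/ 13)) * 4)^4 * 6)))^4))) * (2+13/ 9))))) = 10229850033999270267567113168014540800000000/ 225329653313830116183613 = 45399484193727244892.95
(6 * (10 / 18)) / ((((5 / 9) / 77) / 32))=14784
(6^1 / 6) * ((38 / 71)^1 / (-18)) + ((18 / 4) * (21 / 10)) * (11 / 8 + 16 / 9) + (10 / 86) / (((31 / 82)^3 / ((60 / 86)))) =176079070784807 / 5631743072160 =31.27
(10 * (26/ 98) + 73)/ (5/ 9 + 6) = 33363/ 2891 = 11.54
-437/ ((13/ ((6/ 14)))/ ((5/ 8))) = -6555/ 728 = -9.00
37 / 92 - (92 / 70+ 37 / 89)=-380533 / 286580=-1.33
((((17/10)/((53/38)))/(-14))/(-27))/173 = 323/17329410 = 0.00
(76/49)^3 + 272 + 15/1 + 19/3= 104848048/352947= 297.06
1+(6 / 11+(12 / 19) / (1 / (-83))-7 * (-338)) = 483861 / 209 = 2315.12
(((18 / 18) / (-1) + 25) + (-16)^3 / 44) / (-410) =76 / 451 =0.17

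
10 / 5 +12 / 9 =10 / 3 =3.33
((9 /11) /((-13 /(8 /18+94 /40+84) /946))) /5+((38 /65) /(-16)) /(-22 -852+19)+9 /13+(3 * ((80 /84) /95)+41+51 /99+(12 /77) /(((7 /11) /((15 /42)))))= -1662708138061 /1677475800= -991.20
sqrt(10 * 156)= 2 * sqrt(390)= 39.50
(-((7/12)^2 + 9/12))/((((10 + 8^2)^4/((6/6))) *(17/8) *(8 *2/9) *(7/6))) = -471/57094440704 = -0.00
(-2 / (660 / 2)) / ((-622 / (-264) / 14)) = -56 / 1555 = -0.04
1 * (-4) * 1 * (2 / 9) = -0.89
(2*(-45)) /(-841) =90 /841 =0.11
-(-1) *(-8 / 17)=-8 / 17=-0.47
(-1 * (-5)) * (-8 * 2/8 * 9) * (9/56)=-405/28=-14.46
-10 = -10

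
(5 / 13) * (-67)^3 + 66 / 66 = -1503802 / 13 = -115677.08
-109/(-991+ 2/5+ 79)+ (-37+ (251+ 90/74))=36315519/168646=215.34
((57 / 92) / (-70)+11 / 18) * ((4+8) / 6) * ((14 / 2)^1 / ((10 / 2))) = 34907 / 20700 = 1.69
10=10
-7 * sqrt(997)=-221.03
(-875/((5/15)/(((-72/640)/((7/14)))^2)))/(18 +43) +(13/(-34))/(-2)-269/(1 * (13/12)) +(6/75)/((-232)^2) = -4540360602163/18140033600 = -250.30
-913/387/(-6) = 913/2322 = 0.39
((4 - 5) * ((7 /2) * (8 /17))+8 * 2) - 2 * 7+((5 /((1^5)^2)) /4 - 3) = -95 /68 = -1.40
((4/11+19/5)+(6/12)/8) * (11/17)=3719/1360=2.73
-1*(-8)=8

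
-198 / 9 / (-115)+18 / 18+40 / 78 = 7643 / 4485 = 1.70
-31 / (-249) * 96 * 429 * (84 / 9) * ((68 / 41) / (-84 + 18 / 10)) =-1350469120 / 1398633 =-965.56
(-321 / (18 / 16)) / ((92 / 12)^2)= -2568 / 529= -4.85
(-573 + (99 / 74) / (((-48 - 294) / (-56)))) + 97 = -475.78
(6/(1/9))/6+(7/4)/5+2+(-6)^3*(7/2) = -14893/20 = -744.65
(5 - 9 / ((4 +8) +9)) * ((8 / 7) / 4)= 1.31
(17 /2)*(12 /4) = 51 /2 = 25.50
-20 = -20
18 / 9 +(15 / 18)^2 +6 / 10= 593 / 180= 3.29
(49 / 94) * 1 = 49 / 94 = 0.52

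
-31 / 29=-1.07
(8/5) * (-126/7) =-144/5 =-28.80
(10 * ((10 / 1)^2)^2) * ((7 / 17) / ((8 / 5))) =437500 / 17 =25735.29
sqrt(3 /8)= sqrt(6) /4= 0.61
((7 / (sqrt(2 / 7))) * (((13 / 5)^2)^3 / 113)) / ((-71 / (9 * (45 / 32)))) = -2736800703 * sqrt(14) / 1604600000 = -6.38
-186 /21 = -62 /7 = -8.86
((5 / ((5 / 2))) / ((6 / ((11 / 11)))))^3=0.04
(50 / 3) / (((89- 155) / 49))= -1225 / 99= -12.37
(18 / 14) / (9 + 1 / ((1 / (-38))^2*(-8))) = -18 / 2401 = -0.01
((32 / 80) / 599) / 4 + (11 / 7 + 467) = 19647207 / 41930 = 468.57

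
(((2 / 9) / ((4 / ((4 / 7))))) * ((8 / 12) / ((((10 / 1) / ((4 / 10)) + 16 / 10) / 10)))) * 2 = 400 / 25137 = 0.02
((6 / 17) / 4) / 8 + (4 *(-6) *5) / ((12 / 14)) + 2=-37533 / 272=-137.99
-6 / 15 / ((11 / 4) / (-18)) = 144 / 55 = 2.62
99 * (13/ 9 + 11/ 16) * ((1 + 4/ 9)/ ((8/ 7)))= 307307/ 1152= 266.76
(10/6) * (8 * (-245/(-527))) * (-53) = -519400/1581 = -328.53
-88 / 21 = -4.19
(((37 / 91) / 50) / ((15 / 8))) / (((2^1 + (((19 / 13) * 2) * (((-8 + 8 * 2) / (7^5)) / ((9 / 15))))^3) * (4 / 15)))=114505079612169519 / 14081030148210640850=0.01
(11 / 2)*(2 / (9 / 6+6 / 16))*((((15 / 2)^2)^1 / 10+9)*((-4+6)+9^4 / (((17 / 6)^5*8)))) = 3954095574 / 7099285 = 556.97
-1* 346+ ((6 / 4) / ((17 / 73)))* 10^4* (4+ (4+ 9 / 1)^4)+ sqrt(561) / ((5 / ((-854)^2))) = 729316* sqrt(561) / 5+ 31278669118 / 17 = 1843376546.69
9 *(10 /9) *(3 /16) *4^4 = 480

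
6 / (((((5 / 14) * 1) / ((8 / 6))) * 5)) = 112 / 25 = 4.48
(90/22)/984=0.00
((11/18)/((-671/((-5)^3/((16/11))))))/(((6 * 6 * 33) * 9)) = 125/17076096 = 0.00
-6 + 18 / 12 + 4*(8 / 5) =1.90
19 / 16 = 1.19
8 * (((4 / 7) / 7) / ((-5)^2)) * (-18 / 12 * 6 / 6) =-0.04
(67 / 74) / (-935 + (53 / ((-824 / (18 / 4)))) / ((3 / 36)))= -13802 / 14306087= -0.00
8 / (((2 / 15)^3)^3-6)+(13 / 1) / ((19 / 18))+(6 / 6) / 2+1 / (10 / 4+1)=361021586998465 / 30677800713154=11.77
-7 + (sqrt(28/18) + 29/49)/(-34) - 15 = -36681/1666 - sqrt(14)/102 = -22.05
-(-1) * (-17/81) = -17/81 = -0.21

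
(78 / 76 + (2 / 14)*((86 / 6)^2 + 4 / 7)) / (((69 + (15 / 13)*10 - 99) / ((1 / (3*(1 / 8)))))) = -6635213 / 1508220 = -4.40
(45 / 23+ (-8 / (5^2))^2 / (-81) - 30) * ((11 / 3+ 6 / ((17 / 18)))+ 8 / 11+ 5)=-288470709898 / 653214375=-441.62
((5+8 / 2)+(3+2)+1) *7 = 105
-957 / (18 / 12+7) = -1914 / 17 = -112.59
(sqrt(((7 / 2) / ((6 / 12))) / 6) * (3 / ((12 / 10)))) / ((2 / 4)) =5 * sqrt(42) / 6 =5.40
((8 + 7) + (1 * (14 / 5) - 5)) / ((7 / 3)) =192 / 35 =5.49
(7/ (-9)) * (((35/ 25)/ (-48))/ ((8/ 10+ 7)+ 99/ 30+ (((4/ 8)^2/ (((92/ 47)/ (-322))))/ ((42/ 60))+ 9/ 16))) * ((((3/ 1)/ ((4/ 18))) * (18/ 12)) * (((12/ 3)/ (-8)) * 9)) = 0.04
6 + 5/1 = 11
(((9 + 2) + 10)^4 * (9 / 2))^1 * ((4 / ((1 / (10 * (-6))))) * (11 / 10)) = -231043428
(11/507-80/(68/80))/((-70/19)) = 2201321/86190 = 25.54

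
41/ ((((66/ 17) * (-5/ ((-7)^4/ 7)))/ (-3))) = 239071/ 110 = 2173.37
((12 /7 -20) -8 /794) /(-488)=12711 /339038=0.04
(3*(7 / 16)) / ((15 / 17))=119 / 80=1.49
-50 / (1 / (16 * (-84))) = 67200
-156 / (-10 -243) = 156 / 253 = 0.62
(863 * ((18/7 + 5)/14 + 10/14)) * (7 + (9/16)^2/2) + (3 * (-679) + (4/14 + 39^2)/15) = 4378745627/752640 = 5817.85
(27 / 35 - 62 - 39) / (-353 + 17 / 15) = 5262 / 18473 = 0.28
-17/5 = -3.40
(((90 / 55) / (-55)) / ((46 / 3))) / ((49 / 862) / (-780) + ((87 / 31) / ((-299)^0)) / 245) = -5515100136 / 32351353639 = -0.17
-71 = -71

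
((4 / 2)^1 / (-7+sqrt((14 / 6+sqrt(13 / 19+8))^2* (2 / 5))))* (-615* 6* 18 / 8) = 4732425 / (-sqrt(10)* (133+3* sqrt(3135))+1995) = 4536.28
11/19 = 0.58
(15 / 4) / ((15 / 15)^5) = 15 / 4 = 3.75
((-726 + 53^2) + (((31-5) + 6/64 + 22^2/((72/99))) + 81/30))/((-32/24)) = -1333101/640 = -2082.97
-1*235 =-235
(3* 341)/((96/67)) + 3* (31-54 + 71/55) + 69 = 717.84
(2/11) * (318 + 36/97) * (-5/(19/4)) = -1235280/20273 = -60.93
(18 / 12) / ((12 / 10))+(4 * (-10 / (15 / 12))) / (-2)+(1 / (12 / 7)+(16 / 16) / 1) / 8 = 1675 / 96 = 17.45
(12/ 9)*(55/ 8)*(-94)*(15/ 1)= -12925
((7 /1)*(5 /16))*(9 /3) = 105 /16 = 6.56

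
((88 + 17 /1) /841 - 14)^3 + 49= -1559769588580 /594823321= -2622.24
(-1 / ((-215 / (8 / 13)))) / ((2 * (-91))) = -4 / 254345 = -0.00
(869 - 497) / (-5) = -372 / 5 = -74.40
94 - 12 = 82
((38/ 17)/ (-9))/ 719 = -38/ 110007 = -0.00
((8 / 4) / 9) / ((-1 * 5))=-2 / 45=-0.04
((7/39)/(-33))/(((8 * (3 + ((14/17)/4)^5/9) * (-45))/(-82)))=-3259991672/7894285895925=-0.00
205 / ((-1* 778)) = -0.26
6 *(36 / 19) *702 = 151632 / 19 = 7980.63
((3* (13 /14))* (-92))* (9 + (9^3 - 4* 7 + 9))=-1289886 /7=-184269.43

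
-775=-775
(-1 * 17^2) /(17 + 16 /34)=-4913 /297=-16.54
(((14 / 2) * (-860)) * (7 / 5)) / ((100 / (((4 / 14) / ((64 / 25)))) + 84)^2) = -43 / 4900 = -0.01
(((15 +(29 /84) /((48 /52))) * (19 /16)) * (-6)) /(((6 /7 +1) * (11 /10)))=-1472215 /27456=-53.62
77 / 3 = 25.67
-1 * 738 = -738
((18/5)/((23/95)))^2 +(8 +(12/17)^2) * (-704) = -880851100/152881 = -5761.68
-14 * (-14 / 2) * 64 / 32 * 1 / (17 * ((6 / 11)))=1078 / 51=21.14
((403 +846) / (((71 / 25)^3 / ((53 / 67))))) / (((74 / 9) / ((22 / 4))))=102398484375 / 3549045476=28.85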